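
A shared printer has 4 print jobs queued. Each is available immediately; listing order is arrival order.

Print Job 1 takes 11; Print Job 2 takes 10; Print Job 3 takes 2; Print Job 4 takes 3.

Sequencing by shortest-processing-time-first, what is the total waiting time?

22

SPT (increasing processing time): Print Job 3 Print Job 4 Print Job 2 Print Job 1.
Print Job 3: waits 0, runs 0→2
Print Job 4: waits 2, runs 2→5
Print Job 2: waits 5, runs 5→15
Print Job 1: waits 15, runs 15→26
Sum = 0+2+5+15 = 22.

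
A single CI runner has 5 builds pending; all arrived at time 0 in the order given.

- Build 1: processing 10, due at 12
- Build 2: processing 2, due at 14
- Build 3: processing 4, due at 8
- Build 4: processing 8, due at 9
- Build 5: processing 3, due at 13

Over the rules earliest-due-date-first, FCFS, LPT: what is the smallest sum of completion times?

89

EDD (increasing due date): Build 3 Build 4 Build 1 Build 5 Build 2.
Build 3: 0→4
Build 4: 4→12
Build 1: 12→22
Build 5: 22→25
Build 2: 25→27
Sum = 4+12+22+25+27 = 90.
FIFO (arrival order): Build 1 Build 2 Build 3 Build 4 Build 5.
Build 1: 0→10
Build 2: 10→12
Build 3: 12→16
Build 4: 16→24
Build 5: 24→27
Sum = 10+12+16+24+27 = 89.
LPT (decreasing processing time): Build 1 Build 4 Build 3 Build 5 Build 2.
Build 1: 0→10
Build 4: 10→18
Build 3: 18→22
Build 5: 22→25
Build 2: 25→27
Sum = 10+18+22+25+27 = 102.
EDD 90, FIFO 89, LPT 102 → minimum 89.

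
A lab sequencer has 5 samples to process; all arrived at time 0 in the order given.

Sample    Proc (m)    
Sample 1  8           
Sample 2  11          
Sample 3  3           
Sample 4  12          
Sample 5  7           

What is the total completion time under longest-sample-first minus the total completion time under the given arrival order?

21

LPT (decreasing processing time): Sample 4 Sample 2 Sample 1 Sample 5 Sample 3.
Sample 4: 0→12
Sample 2: 12→23
Sample 1: 23→31
Sample 5: 31→38
Sample 3: 38→41
Sum = 12+23+31+38+41 = 145.
FIFO (arrival order): Sample 1 Sample 2 Sample 3 Sample 4 Sample 5.
Sample 1: 0→8
Sample 2: 8→19
Sample 3: 19→22
Sample 4: 22→34
Sample 5: 34→41
Sum = 8+19+22+34+41 = 124.
Difference = 145 − 124 = 21.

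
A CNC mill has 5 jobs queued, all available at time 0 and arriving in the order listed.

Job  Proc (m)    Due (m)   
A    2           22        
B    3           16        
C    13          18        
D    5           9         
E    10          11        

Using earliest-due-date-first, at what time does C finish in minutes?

31

EDD (increasing due date): D E B C A.
D: 0→5
E: 5→15
B: 15→18
C: 18→31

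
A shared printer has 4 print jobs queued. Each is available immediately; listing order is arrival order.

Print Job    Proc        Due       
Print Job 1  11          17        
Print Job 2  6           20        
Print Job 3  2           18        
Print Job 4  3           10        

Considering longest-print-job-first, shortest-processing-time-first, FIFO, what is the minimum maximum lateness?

LPT (decreasing processing time): Print Job 1 Print Job 2 Print Job 4 Print Job 3.
Print Job 1: 0→11, due 17, lateness -6
Print Job 2: 11→17, due 20, lateness -3
Print Job 4: 17→20, due 10, lateness 10
Print Job 3: 20→22, due 18, lateness 4
Maximum = 10.
SPT (increasing processing time): Print Job 3 Print Job 4 Print Job 2 Print Job 1.
Print Job 3: 0→2, due 18, lateness -16
Print Job 4: 2→5, due 10, lateness -5
Print Job 2: 5→11, due 20, lateness -9
Print Job 1: 11→22, due 17, lateness 5
Maximum = 5.
FIFO (arrival order): Print Job 1 Print Job 2 Print Job 3 Print Job 4.
Print Job 1: 0→11, due 17, lateness -6
Print Job 2: 11→17, due 20, lateness -3
Print Job 3: 17→19, due 18, lateness 1
Print Job 4: 19→22, due 10, lateness 12
Maximum = 12.
LPT 10, SPT 5, FIFO 12 → minimum 5.

5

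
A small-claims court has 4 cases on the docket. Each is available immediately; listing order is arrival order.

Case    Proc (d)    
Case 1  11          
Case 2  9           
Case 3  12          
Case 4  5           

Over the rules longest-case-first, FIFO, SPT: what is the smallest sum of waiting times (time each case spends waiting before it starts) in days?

44

LPT (decreasing processing time): Case 3 Case 1 Case 2 Case 4.
Case 3: waits 0, runs 0→12
Case 1: waits 12, runs 12→23
Case 2: waits 23, runs 23→32
Case 4: waits 32, runs 32→37
Sum = 0+12+23+32 = 67.
FIFO (arrival order): Case 1 Case 2 Case 3 Case 4.
Case 1: waits 0, runs 0→11
Case 2: waits 11, runs 11→20
Case 3: waits 20, runs 20→32
Case 4: waits 32, runs 32→37
Sum = 0+11+20+32 = 63.
SPT (increasing processing time): Case 4 Case 2 Case 1 Case 3.
Case 4: waits 0, runs 0→5
Case 2: waits 5, runs 5→14
Case 1: waits 14, runs 14→25
Case 3: waits 25, runs 25→37
Sum = 0+5+14+25 = 44.
LPT 67, FIFO 63, SPT 44 → minimum 44.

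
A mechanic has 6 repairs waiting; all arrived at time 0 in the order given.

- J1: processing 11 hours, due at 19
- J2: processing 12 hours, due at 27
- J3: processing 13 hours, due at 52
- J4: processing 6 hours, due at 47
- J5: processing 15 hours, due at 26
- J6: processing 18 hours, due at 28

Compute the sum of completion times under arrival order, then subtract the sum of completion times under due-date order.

FIFO (arrival order): J1 J2 J3 J4 J5 J6.
J1: 0→11
J2: 11→23
J3: 23→36
J4: 36→42
J5: 42→57
J6: 57→75
Sum = 11+23+36+42+57+75 = 244.
EDD (increasing due date): J1 J5 J2 J6 J4 J3.
J1: 0→11
J5: 11→26
J2: 26→38
J6: 38→56
J4: 56→62
J3: 62→75
Sum = 11+26+38+56+62+75 = 268.
Difference = 244 − 268 = -24.

-24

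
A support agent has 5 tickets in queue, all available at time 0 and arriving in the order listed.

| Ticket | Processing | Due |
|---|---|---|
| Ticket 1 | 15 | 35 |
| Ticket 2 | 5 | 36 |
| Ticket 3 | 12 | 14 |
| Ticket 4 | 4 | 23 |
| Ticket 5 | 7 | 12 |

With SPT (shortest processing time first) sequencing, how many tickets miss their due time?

3

SPT (increasing processing time): Ticket 4 Ticket 2 Ticket 5 Ticket 3 Ticket 1.
Ticket 4: 0→4, due 23, tardiness 0
Ticket 2: 4→9, due 36, tardiness 0
Ticket 5: 9→16, due 12, tardiness 4
Ticket 3: 16→28, due 14, tardiness 14
Ticket 1: 28→43, due 35, tardiness 8
Late tickets: 3.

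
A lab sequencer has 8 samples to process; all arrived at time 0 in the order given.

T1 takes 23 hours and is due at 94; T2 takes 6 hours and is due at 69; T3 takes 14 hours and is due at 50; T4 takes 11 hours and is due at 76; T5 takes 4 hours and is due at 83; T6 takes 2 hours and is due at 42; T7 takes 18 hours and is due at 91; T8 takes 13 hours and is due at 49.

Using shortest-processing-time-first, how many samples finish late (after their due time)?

SPT (increasing processing time): T6 T5 T2 T4 T8 T3 T7 T1.
T6: 0→2, due 42, tardiness 0
T5: 2→6, due 83, tardiness 0
T2: 6→12, due 69, tardiness 0
T4: 12→23, due 76, tardiness 0
T8: 23→36, due 49, tardiness 0
T3: 36→50, due 50, tardiness 0
T7: 50→68, due 91, tardiness 0
T1: 68→91, due 94, tardiness 0
Late samples: 0.

0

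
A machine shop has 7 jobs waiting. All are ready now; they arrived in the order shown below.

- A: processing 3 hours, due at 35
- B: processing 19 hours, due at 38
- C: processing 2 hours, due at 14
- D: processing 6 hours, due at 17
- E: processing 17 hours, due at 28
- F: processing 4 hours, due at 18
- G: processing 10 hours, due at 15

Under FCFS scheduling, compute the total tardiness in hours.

121

FIFO (arrival order): A B C D E F G.
A: 0→3, due 35, tardiness 0
B: 3→22, due 38, tardiness 0
C: 22→24, due 14, tardiness 10
D: 24→30, due 17, tardiness 13
E: 30→47, due 28, tardiness 19
F: 47→51, due 18, tardiness 33
G: 51→61, due 15, tardiness 46
Sum = 0+0+10+13+19+33+46 = 121.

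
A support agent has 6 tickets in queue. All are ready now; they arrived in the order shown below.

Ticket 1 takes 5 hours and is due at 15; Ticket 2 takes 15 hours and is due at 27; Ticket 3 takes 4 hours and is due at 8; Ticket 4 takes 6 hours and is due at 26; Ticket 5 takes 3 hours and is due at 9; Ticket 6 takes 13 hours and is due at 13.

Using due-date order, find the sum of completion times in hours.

133

EDD (increasing due date): Ticket 3 Ticket 5 Ticket 6 Ticket 1 Ticket 4 Ticket 2.
Ticket 3: 0→4
Ticket 5: 4→7
Ticket 6: 7→20
Ticket 1: 20→25
Ticket 4: 25→31
Ticket 2: 31→46
Sum = 4+7+20+25+31+46 = 133.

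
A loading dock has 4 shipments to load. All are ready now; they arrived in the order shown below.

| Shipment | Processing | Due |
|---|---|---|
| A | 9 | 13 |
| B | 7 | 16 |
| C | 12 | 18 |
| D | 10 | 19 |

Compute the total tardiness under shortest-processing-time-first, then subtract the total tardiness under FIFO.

1

SPT (increasing processing time): B A D C.
B: 0→7, due 16, tardiness 0
A: 7→16, due 13, tardiness 3
D: 16→26, due 19, tardiness 7
C: 26→38, due 18, tardiness 20
Sum = 0+3+7+20 = 30.
FIFO (arrival order): A B C D.
A: 0→9, due 13, tardiness 0
B: 9→16, due 16, tardiness 0
C: 16→28, due 18, tardiness 10
D: 28→38, due 19, tardiness 19
Sum = 0+0+10+19 = 29.
Difference = 30 − 29 = 1.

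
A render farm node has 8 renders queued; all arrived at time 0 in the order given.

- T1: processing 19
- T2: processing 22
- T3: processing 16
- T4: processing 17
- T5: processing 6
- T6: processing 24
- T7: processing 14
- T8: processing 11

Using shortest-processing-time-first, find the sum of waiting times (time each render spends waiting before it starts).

SPT (increasing processing time): T5 T8 T7 T3 T4 T1 T2 T6.
T5: waits 0, runs 0→6
T8: waits 6, runs 6→17
T7: waits 17, runs 17→31
T3: waits 31, runs 31→47
T4: waits 47, runs 47→64
T1: waits 64, runs 64→83
T2: waits 83, runs 83→105
T6: waits 105, runs 105→129
Sum = 0+6+17+31+47+64+83+105 = 353.

353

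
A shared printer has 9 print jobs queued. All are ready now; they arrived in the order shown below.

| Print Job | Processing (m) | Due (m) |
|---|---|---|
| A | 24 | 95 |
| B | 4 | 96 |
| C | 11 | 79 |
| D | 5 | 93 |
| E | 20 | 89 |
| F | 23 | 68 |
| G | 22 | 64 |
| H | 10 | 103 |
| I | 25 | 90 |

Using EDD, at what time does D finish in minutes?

EDD (increasing due date): G F C E I D A B H.
G: 0→22
F: 22→45
C: 45→56
E: 56→76
I: 76→101
D: 101→106

106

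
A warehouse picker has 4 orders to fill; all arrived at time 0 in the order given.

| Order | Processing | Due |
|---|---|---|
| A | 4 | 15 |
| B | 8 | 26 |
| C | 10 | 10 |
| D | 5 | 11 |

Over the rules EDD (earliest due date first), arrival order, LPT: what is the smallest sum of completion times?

EDD (increasing due date): C D A B.
C: 0→10
D: 10→15
A: 15→19
B: 19→27
Sum = 10+15+19+27 = 71.
FIFO (arrival order): A B C D.
A: 0→4
B: 4→12
C: 12→22
D: 22→27
Sum = 4+12+22+27 = 65.
LPT (decreasing processing time): C B D A.
C: 0→10
B: 10→18
D: 18→23
A: 23→27
Sum = 10+18+23+27 = 78.
EDD 71, FIFO 65, LPT 78 → minimum 65.

65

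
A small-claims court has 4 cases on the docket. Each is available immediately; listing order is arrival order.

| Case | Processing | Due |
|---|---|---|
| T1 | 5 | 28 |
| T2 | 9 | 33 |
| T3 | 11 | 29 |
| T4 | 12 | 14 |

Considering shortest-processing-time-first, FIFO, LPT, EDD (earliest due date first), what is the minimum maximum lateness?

SPT (increasing processing time): T1 T2 T3 T4.
T1: 0→5, due 28, lateness -23
T2: 5→14, due 33, lateness -19
T3: 14→25, due 29, lateness -4
T4: 25→37, due 14, lateness 23
Maximum = 23.
FIFO (arrival order): T1 T2 T3 T4.
T1: 0→5, due 28, lateness -23
T2: 5→14, due 33, lateness -19
T3: 14→25, due 29, lateness -4
T4: 25→37, due 14, lateness 23
Maximum = 23.
LPT (decreasing processing time): T4 T3 T2 T1.
T4: 0→12, due 14, lateness -2
T3: 12→23, due 29, lateness -6
T2: 23→32, due 33, lateness -1
T1: 32→37, due 28, lateness 9
Maximum = 9.
EDD (increasing due date): T4 T1 T3 T2.
T4: 0→12, due 14, lateness -2
T1: 12→17, due 28, lateness -11
T3: 17→28, due 29, lateness -1
T2: 28→37, due 33, lateness 4
Maximum = 4.
SPT 23, FIFO 23, LPT 9, EDD 4 → minimum 4.

4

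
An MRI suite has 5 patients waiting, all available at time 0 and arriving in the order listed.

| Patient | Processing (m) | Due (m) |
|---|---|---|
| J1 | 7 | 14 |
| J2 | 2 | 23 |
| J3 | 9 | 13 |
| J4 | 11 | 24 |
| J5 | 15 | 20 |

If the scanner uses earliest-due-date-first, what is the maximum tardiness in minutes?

EDD (increasing due date): J3 J1 J5 J2 J4.
J3: 0→9, due 13, tardiness 0
J1: 9→16, due 14, tardiness 2
J5: 16→31, due 20, tardiness 11
J2: 31→33, due 23, tardiness 10
J4: 33→44, due 24, tardiness 20
Maximum = 20.

20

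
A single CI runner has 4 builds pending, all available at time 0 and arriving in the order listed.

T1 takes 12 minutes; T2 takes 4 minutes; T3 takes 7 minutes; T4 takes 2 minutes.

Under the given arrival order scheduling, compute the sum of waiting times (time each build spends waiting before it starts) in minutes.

FIFO (arrival order): T1 T2 T3 T4.
T1: waits 0, runs 0→12
T2: waits 12, runs 12→16
T3: waits 16, runs 16→23
T4: waits 23, runs 23→25
Sum = 0+12+16+23 = 51.

51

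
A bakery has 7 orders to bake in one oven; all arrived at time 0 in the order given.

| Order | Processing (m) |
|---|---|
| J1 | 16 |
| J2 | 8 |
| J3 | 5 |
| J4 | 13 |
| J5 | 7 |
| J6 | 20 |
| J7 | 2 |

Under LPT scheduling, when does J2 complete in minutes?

LPT (decreasing processing time): J6 J1 J4 J2 J5 J3 J7.
J6: 0→20
J1: 20→36
J4: 36→49
J2: 49→57

57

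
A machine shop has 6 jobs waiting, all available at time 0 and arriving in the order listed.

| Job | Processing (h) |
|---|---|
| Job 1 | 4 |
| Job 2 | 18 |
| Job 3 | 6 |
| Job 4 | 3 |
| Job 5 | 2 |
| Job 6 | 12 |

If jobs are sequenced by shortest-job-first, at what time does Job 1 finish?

SPT (increasing processing time): Job 5 Job 4 Job 1 Job 3 Job 6 Job 2.
Job 5: 0→2
Job 4: 2→5
Job 1: 5→9

9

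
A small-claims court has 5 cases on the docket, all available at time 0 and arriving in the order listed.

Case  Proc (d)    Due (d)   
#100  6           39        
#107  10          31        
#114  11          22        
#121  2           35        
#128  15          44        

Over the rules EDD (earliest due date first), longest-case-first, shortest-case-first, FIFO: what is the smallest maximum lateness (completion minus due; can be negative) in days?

EDD (increasing due date): #114 #107 #121 #100 #128.
#114: 0→11, due 22, lateness -11
#107: 11→21, due 31, lateness -10
#121: 21→23, due 35, lateness -12
#100: 23→29, due 39, lateness -10
#128: 29→44, due 44, lateness 0
Maximum = 0.
LPT (decreasing processing time): #128 #114 #107 #100 #121.
#128: 0→15, due 44, lateness -29
#114: 15→26, due 22, lateness 4
#107: 26→36, due 31, lateness 5
#100: 36→42, due 39, lateness 3
#121: 42→44, due 35, lateness 9
Maximum = 9.
SPT (increasing processing time): #121 #100 #107 #114 #128.
#121: 0→2, due 35, lateness -33
#100: 2→8, due 39, lateness -31
#107: 8→18, due 31, lateness -13
#114: 18→29, due 22, lateness 7
#128: 29→44, due 44, lateness 0
Maximum = 7.
FIFO (arrival order): #100 #107 #114 #121 #128.
#100: 0→6, due 39, lateness -33
#107: 6→16, due 31, lateness -15
#114: 16→27, due 22, lateness 5
#121: 27→29, due 35, lateness -6
#128: 29→44, due 44, lateness 0
Maximum = 5.
EDD 0, LPT 9, SPT 7, FIFO 5 → minimum 0.

0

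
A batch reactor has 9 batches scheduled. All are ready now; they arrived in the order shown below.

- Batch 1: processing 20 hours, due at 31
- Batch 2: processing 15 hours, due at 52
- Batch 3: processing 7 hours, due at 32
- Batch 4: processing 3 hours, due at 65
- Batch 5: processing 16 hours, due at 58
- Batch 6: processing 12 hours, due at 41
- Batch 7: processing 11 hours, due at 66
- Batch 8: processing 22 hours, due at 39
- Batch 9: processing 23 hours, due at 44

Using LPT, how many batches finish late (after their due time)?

LPT (decreasing processing time): Batch 9 Batch 8 Batch 1 Batch 5 Batch 2 Batch 6 Batch 7 Batch 3 Batch 4.
Batch 9: 0→23, due 44, tardiness 0
Batch 8: 23→45, due 39, tardiness 6
Batch 1: 45→65, due 31, tardiness 34
Batch 5: 65→81, due 58, tardiness 23
Batch 2: 81→96, due 52, tardiness 44
Batch 6: 96→108, due 41, tardiness 67
Batch 7: 108→119, due 66, tardiness 53
Batch 3: 119→126, due 32, tardiness 94
Batch 4: 126→129, due 65, tardiness 64
Late batches: 8.

8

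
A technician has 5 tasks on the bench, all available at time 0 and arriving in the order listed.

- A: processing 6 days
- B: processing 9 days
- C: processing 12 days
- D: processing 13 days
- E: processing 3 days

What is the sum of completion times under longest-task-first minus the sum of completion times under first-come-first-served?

LPT (decreasing processing time): D C B A E.
D: 0→13
C: 13→25
B: 25→34
A: 34→40
E: 40→43
Sum = 13+25+34+40+43 = 155.
FIFO (arrival order): A B C D E.
A: 0→6
B: 6→15
C: 15→27
D: 27→40
E: 40→43
Sum = 6+15+27+40+43 = 131.
Difference = 155 − 131 = 24.

24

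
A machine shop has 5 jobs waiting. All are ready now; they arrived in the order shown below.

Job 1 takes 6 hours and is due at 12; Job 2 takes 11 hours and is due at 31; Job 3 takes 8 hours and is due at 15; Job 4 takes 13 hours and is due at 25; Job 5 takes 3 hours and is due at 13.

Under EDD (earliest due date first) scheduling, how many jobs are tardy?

3

EDD (increasing due date): Job 1 Job 5 Job 3 Job 4 Job 2.
Job 1: 0→6, due 12, tardiness 0
Job 5: 6→9, due 13, tardiness 0
Job 3: 9→17, due 15, tardiness 2
Job 4: 17→30, due 25, tardiness 5
Job 2: 30→41, due 31, tardiness 10
Late jobs: 3.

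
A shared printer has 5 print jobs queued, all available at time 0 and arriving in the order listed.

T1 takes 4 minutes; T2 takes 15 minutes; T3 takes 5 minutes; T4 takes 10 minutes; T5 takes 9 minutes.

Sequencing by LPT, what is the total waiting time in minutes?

113

LPT (decreasing processing time): T2 T4 T5 T3 T1.
T2: waits 0, runs 0→15
T4: waits 15, runs 15→25
T5: waits 25, runs 25→34
T3: waits 34, runs 34→39
T1: waits 39, runs 39→43
Sum = 0+15+25+34+39 = 113.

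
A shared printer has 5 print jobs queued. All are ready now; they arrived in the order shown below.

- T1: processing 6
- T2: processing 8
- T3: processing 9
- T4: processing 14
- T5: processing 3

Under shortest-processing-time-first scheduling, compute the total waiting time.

SPT (increasing processing time): T5 T1 T2 T3 T4.
T5: waits 0, runs 0→3
T1: waits 3, runs 3→9
T2: waits 9, runs 9→17
T3: waits 17, runs 17→26
T4: waits 26, runs 26→40
Sum = 0+3+9+17+26 = 55.

55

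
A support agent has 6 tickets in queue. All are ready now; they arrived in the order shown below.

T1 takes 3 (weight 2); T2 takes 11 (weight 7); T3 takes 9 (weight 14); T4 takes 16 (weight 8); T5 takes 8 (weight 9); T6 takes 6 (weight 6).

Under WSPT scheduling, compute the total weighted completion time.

WSPT (decreasing weight/processing-time ratio): T3 T5 T6 T1 T2 T4.
T3: finishes 9, weight 14, w·C = 126
T5: finishes 17, weight 9, w·C = 153
T6: finishes 23, weight 6, w·C = 138
T1: finishes 26, weight 2, w·C = 52
T2: finishes 37, weight 7, w·C = 259
T4: finishes 53, weight 8, w·C = 424
Sum = 126+153+138+52+259+424 = 1152.

1152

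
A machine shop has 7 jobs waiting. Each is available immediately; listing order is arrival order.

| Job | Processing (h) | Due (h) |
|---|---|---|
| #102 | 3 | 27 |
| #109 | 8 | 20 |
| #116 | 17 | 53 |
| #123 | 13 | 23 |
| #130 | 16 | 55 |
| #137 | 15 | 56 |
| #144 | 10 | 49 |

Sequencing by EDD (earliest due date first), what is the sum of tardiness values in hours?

EDD (increasing due date): #109 #123 #102 #144 #116 #130 #137.
#109: 0→8, due 20, tardiness 0
#123: 8→21, due 23, tardiness 0
#102: 21→24, due 27, tardiness 0
#144: 24→34, due 49, tardiness 0
#116: 34→51, due 53, tardiness 0
#130: 51→67, due 55, tardiness 12
#137: 67→82, due 56, tardiness 26
Sum = 0+0+0+0+0+12+26 = 38.

38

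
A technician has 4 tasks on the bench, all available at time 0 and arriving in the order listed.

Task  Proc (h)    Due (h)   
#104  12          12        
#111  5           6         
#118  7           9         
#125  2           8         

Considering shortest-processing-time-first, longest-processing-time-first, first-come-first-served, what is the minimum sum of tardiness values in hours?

SPT (increasing processing time): #125 #111 #118 #104.
#125: 0→2, due 8, tardiness 0
#111: 2→7, due 6, tardiness 1
#118: 7→14, due 9, tardiness 5
#104: 14→26, due 12, tardiness 14
Sum = 0+1+5+14 = 20.
LPT (decreasing processing time): #104 #118 #111 #125.
#104: 0→12, due 12, tardiness 0
#118: 12→19, due 9, tardiness 10
#111: 19→24, due 6, tardiness 18
#125: 24→26, due 8, tardiness 18
Sum = 0+10+18+18 = 46.
FIFO (arrival order): #104 #111 #118 #125.
#104: 0→12, due 12, tardiness 0
#111: 12→17, due 6, tardiness 11
#118: 17→24, due 9, tardiness 15
#125: 24→26, due 8, tardiness 18
Sum = 0+11+15+18 = 44.
SPT 20, LPT 46, FIFO 44 → minimum 20.

20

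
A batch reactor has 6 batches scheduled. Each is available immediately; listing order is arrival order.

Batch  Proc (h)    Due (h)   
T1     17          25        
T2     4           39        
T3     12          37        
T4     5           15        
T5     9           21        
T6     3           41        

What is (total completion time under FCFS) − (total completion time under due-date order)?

16

FIFO (arrival order): T1 T2 T3 T4 T5 T6.
T1: 0→17
T2: 17→21
T3: 21→33
T4: 33→38
T5: 38→47
T6: 47→50
Sum = 17+21+33+38+47+50 = 206.
EDD (increasing due date): T4 T5 T1 T3 T2 T6.
T4: 0→5
T5: 5→14
T1: 14→31
T3: 31→43
T2: 43→47
T6: 47→50
Sum = 5+14+31+43+47+50 = 190.
Difference = 206 − 190 = 16.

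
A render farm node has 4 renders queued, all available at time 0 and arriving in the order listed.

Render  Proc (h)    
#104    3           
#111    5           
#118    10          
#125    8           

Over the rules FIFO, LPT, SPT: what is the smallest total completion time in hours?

53

FIFO (arrival order): #104 #111 #118 #125.
#104: 0→3
#111: 3→8
#118: 8→18
#125: 18→26
Sum = 3+8+18+26 = 55.
LPT (decreasing processing time): #118 #125 #111 #104.
#118: 0→10
#125: 10→18
#111: 18→23
#104: 23→26
Sum = 10+18+23+26 = 77.
SPT (increasing processing time): #104 #111 #125 #118.
#104: 0→3
#111: 3→8
#125: 8→16
#118: 16→26
Sum = 3+8+16+26 = 53.
FIFO 55, LPT 77, SPT 53 → minimum 53.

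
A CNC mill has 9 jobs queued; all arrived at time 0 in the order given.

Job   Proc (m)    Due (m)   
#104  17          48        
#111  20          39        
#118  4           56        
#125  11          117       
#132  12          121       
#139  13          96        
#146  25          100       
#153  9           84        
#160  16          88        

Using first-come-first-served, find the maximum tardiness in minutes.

39

FIFO (arrival order): #104 #111 #118 #125 #132 #139 #146 #153 #160.
#104: 0→17, due 48, tardiness 0
#111: 17→37, due 39, tardiness 0
#118: 37→41, due 56, tardiness 0
#125: 41→52, due 117, tardiness 0
#132: 52→64, due 121, tardiness 0
#139: 64→77, due 96, tardiness 0
#146: 77→102, due 100, tardiness 2
#153: 102→111, due 84, tardiness 27
#160: 111→127, due 88, tardiness 39
Maximum = 39.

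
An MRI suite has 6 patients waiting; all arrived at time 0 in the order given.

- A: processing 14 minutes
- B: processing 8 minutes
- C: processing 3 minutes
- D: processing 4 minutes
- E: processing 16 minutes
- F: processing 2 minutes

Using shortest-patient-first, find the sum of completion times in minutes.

SPT (increasing processing time): F C D B A E.
F: 0→2
C: 2→5
D: 5→9
B: 9→17
A: 17→31
E: 31→47
Sum = 2+5+9+17+31+47 = 111.

111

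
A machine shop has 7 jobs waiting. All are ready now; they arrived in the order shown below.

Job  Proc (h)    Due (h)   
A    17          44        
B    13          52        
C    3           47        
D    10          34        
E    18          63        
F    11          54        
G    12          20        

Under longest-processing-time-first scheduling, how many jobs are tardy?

4

LPT (decreasing processing time): E A B G F D C.
E: 0→18, due 63, tardiness 0
A: 18→35, due 44, tardiness 0
B: 35→48, due 52, tardiness 0
G: 48→60, due 20, tardiness 40
F: 60→71, due 54, tardiness 17
D: 71→81, due 34, tardiness 47
C: 81→84, due 47, tardiness 37
Late jobs: 4.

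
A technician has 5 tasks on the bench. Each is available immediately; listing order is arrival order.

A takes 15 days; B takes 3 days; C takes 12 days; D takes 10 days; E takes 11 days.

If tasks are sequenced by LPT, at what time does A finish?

15

LPT (decreasing processing time): A C E D B.
A: 0→15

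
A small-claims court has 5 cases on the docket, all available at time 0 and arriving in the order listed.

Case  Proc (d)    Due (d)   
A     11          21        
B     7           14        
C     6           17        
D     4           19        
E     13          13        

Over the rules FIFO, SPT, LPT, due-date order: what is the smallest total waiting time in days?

59

FIFO (arrival order): A B C D E.
A: waits 0, runs 0→11
B: waits 11, runs 11→18
C: waits 18, runs 18→24
D: waits 24, runs 24→28
E: waits 28, runs 28→41
Sum = 0+11+18+24+28 = 81.
SPT (increasing processing time): D C B A E.
D: waits 0, runs 0→4
C: waits 4, runs 4→10
B: waits 10, runs 10→17
A: waits 17, runs 17→28
E: waits 28, runs 28→41
Sum = 0+4+10+17+28 = 59.
LPT (decreasing processing time): E A B C D.
E: waits 0, runs 0→13
A: waits 13, runs 13→24
B: waits 24, runs 24→31
C: waits 31, runs 31→37
D: waits 37, runs 37→41
Sum = 0+13+24+31+37 = 105.
EDD (increasing due date): E B C D A.
E: waits 0, runs 0→13
B: waits 13, runs 13→20
C: waits 20, runs 20→26
D: waits 26, runs 26→30
A: waits 30, runs 30→41
Sum = 0+13+20+26+30 = 89.
FIFO 81, SPT 59, LPT 105, EDD 89 → minimum 59.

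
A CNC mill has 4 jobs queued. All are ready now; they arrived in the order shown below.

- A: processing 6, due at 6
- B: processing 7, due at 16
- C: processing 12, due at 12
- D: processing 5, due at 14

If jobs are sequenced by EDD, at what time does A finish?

6

EDD (increasing due date): A C D B.
A: 0→6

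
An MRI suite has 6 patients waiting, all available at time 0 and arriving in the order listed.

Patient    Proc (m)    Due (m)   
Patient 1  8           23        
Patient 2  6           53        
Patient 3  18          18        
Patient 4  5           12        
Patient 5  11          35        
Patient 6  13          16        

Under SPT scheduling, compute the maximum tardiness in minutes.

43

SPT (increasing processing time): Patient 4 Patient 2 Patient 1 Patient 5 Patient 6 Patient 3.
Patient 4: 0→5, due 12, tardiness 0
Patient 2: 5→11, due 53, tardiness 0
Patient 1: 11→19, due 23, tardiness 0
Patient 5: 19→30, due 35, tardiness 0
Patient 6: 30→43, due 16, tardiness 27
Patient 3: 43→61, due 18, tardiness 43
Maximum = 43.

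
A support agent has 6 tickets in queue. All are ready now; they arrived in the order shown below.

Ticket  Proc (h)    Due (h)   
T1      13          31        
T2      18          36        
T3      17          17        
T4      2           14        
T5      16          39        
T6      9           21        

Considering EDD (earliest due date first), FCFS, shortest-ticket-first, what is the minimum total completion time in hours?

EDD (increasing due date): T4 T3 T6 T1 T2 T5.
T4: 0→2
T3: 2→19
T6: 19→28
T1: 28→41
T2: 41→59
T5: 59→75
Sum = 2+19+28+41+59+75 = 224.
FIFO (arrival order): T1 T2 T3 T4 T5 T6.
T1: 0→13
T2: 13→31
T3: 31→48
T4: 48→50
T5: 50→66
T6: 66→75
Sum = 13+31+48+50+66+75 = 283.
SPT (increasing processing time): T4 T6 T1 T5 T3 T2.
T4: 0→2
T6: 2→11
T1: 11→24
T5: 24→40
T3: 40→57
T2: 57→75
Sum = 2+11+24+40+57+75 = 209.
EDD 224, FIFO 283, SPT 209 → minimum 209.

209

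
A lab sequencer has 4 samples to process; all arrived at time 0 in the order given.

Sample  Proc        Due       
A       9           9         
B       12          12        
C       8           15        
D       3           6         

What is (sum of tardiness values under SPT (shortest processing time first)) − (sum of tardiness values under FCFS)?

-18

SPT (increasing processing time): D C A B.
D: 0→3, due 6, tardiness 0
C: 3→11, due 15, tardiness 0
A: 11→20, due 9, tardiness 11
B: 20→32, due 12, tardiness 20
Sum = 0+0+11+20 = 31.
FIFO (arrival order): A B C D.
A: 0→9, due 9, tardiness 0
B: 9→21, due 12, tardiness 9
C: 21→29, due 15, tardiness 14
D: 29→32, due 6, tardiness 26
Sum = 0+9+14+26 = 49.
Difference = 31 − 49 = -18.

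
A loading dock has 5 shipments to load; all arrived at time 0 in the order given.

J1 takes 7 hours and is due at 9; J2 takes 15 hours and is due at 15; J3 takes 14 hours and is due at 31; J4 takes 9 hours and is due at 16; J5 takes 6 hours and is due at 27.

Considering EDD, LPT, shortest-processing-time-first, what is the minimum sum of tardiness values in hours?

51

EDD (increasing due date): J1 J2 J4 J5 J3.
J1: 0→7, due 9, tardiness 0
J2: 7→22, due 15, tardiness 7
J4: 22→31, due 16, tardiness 15
J5: 31→37, due 27, tardiness 10
J3: 37→51, due 31, tardiness 20
Sum = 0+7+15+10+20 = 52.
LPT (decreasing processing time): J2 J3 J4 J1 J5.
J2: 0→15, due 15, tardiness 0
J3: 15→29, due 31, tardiness 0
J4: 29→38, due 16, tardiness 22
J1: 38→45, due 9, tardiness 36
J5: 45→51, due 27, tardiness 24
Sum = 0+0+22+36+24 = 82.
SPT (increasing processing time): J5 J1 J4 J3 J2.
J5: 0→6, due 27, tardiness 0
J1: 6→13, due 9, tardiness 4
J4: 13→22, due 16, tardiness 6
J3: 22→36, due 31, tardiness 5
J2: 36→51, due 15, tardiness 36
Sum = 0+4+6+5+36 = 51.
EDD 52, LPT 82, SPT 51 → minimum 51.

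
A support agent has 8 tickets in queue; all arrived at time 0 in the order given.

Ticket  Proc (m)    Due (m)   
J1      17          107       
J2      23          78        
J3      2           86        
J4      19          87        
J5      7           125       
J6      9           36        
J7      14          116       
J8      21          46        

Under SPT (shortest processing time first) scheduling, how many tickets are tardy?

2

SPT (increasing processing time): J3 J5 J6 J7 J1 J4 J8 J2.
J3: 0→2, due 86, tardiness 0
J5: 2→9, due 125, tardiness 0
J6: 9→18, due 36, tardiness 0
J7: 18→32, due 116, tardiness 0
J1: 32→49, due 107, tardiness 0
J4: 49→68, due 87, tardiness 0
J8: 68→89, due 46, tardiness 43
J2: 89→112, due 78, tardiness 34
Late tickets: 2.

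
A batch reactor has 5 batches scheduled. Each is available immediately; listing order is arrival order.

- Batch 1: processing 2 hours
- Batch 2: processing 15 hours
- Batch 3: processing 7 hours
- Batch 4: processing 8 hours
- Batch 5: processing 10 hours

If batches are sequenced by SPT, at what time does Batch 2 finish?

42

SPT (increasing processing time): Batch 1 Batch 3 Batch 4 Batch 5 Batch 2.
Batch 1: 0→2
Batch 3: 2→9
Batch 4: 9→17
Batch 5: 17→27
Batch 2: 27→42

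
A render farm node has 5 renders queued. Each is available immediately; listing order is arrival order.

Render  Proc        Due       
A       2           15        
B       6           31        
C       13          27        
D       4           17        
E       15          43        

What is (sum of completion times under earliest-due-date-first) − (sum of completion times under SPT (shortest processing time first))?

7

EDD (increasing due date): A D C B E.
A: 0→2
D: 2→6
C: 6→19
B: 19→25
E: 25→40
Sum = 2+6+19+25+40 = 92.
SPT (increasing processing time): A D B C E.
A: 0→2
D: 2→6
B: 6→12
C: 12→25
E: 25→40
Sum = 2+6+12+25+40 = 85.
Difference = 92 − 85 = 7.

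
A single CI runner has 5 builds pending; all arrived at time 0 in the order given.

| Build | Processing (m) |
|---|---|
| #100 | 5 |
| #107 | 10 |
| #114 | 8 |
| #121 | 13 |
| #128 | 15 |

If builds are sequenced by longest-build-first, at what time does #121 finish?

28

LPT (decreasing processing time): #128 #121 #107 #114 #100.
#128: 0→15
#121: 15→28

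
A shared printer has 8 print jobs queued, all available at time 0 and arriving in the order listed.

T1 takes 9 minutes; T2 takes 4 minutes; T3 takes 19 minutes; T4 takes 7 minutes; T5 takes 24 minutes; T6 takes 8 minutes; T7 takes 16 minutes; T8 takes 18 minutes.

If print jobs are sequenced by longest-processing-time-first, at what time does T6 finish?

94

LPT (decreasing processing time): T5 T3 T8 T7 T1 T6 T4 T2.
T5: 0→24
T3: 24→43
T8: 43→61
T7: 61→77
T1: 77→86
T6: 86→94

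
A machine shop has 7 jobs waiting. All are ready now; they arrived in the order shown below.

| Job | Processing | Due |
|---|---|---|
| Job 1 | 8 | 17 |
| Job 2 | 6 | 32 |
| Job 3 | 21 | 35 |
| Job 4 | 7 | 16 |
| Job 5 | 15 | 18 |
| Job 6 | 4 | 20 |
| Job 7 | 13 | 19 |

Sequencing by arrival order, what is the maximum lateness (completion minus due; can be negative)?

55

FIFO (arrival order): Job 1 Job 2 Job 3 Job 4 Job 5 Job 6 Job 7.
Job 1: 0→8, due 17, lateness -9
Job 2: 8→14, due 32, lateness -18
Job 3: 14→35, due 35, lateness 0
Job 4: 35→42, due 16, lateness 26
Job 5: 42→57, due 18, lateness 39
Job 6: 57→61, due 20, lateness 41
Job 7: 61→74, due 19, lateness 55
Maximum = 55.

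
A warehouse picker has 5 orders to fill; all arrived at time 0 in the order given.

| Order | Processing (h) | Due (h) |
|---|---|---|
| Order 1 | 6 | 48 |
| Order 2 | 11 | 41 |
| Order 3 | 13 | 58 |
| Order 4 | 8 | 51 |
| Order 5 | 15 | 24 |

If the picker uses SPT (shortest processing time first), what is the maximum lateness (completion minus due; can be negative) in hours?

29

SPT (increasing processing time): Order 1 Order 4 Order 2 Order 3 Order 5.
Order 1: 0→6, due 48, lateness -42
Order 4: 6→14, due 51, lateness -37
Order 2: 14→25, due 41, lateness -16
Order 3: 25→38, due 58, lateness -20
Order 5: 38→53, due 24, lateness 29
Maximum = 29.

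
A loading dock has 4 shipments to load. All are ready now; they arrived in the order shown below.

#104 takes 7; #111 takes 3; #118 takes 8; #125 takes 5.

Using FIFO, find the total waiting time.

FIFO (arrival order): #104 #111 #118 #125.
#104: waits 0, runs 0→7
#111: waits 7, runs 7→10
#118: waits 10, runs 10→18
#125: waits 18, runs 18→23
Sum = 0+7+10+18 = 35.

35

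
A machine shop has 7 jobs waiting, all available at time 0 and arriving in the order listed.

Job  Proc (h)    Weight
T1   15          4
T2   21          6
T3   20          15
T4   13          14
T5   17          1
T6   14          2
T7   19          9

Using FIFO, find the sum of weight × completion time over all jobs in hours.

FIFO (arrival order): T1 T2 T3 T4 T5 T6 T7.
T1: finishes 15, weight 4, w·C = 60
T2: finishes 36, weight 6, w·C = 216
T3: finishes 56, weight 15, w·C = 840
T4: finishes 69, weight 14, w·C = 966
T5: finishes 86, weight 1, w·C = 86
T6: finishes 100, weight 2, w·C = 200
T7: finishes 119, weight 9, w·C = 1071
Sum = 60+216+840+966+86+200+1071 = 3439.

3439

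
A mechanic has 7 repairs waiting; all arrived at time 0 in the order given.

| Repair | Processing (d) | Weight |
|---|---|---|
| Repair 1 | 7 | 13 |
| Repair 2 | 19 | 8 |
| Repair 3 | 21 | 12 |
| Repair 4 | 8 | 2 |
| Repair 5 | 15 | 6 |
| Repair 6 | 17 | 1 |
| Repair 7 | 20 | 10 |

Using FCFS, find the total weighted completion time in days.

FIFO (arrival order): Repair 1 Repair 2 Repair 3 Repair 4 Repair 5 Repair 6 Repair 7.
Repair 1: finishes 7, weight 13, w·C = 91
Repair 2: finishes 26, weight 8, w·C = 208
Repair 3: finishes 47, weight 12, w·C = 564
Repair 4: finishes 55, weight 2, w·C = 110
Repair 5: finishes 70, weight 6, w·C = 420
Repair 6: finishes 87, weight 1, w·C = 87
Repair 7: finishes 107, weight 10, w·C = 1070
Sum = 91+208+564+110+420+87+1070 = 2550.

2550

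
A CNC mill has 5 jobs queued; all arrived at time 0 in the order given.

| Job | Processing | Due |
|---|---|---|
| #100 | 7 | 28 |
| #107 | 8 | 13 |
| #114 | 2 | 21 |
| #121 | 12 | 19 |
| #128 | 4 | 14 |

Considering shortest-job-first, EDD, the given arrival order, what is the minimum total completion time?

SPT (increasing processing time): #114 #128 #100 #107 #121.
#114: 0→2
#128: 2→6
#100: 6→13
#107: 13→21
#121: 21→33
Sum = 2+6+13+21+33 = 75.
EDD (increasing due date): #107 #128 #121 #114 #100.
#107: 0→8
#128: 8→12
#121: 12→24
#114: 24→26
#100: 26→33
Sum = 8+12+24+26+33 = 103.
FIFO (arrival order): #100 #107 #114 #121 #128.
#100: 0→7
#107: 7→15
#114: 15→17
#121: 17→29
#128: 29→33
Sum = 7+15+17+29+33 = 101.
SPT 75, EDD 103, FIFO 101 → minimum 75.

75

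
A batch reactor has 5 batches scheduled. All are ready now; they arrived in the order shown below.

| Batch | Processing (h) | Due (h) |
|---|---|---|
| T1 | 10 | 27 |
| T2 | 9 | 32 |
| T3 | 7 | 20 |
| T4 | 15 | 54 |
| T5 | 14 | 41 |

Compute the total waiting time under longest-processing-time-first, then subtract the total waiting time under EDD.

LPT (decreasing processing time): T4 T5 T1 T2 T3.
T4: waits 0, runs 0→15
T5: waits 15, runs 15→29
T1: waits 29, runs 29→39
T2: waits 39, runs 39→48
T3: waits 48, runs 48→55
Sum = 0+15+29+39+48 = 131.
EDD (increasing due date): T3 T1 T2 T5 T4.
T3: waits 0, runs 0→7
T1: waits 7, runs 7→17
T2: waits 17, runs 17→26
T5: waits 26, runs 26→40
T4: waits 40, runs 40→55
Sum = 0+7+17+26+40 = 90.
Difference = 131 − 90 = 41.

41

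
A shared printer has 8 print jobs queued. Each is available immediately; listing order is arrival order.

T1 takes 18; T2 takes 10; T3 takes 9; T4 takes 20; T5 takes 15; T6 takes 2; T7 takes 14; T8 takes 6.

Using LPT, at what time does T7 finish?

67

LPT (decreasing processing time): T4 T1 T5 T7 T2 T3 T8 T6.
T4: 0→20
T1: 20→38
T5: 38→53
T7: 53→67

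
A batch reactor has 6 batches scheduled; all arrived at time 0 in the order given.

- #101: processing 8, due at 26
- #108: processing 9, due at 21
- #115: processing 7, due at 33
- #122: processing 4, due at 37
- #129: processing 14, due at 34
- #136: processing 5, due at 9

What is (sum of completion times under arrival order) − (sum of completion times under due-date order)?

FIFO (arrival order): #101 #108 #115 #122 #129 #136.
#101: 0→8
#108: 8→17
#115: 17→24
#122: 24→28
#129: 28→42
#136: 42→47
Sum = 8+17+24+28+42+47 = 166.
EDD (increasing due date): #136 #108 #101 #115 #129 #122.
#136: 0→5
#108: 5→14
#101: 14→22
#115: 22→29
#129: 29→43
#122: 43→47
Sum = 5+14+22+29+43+47 = 160.
Difference = 166 − 160 = 6.

6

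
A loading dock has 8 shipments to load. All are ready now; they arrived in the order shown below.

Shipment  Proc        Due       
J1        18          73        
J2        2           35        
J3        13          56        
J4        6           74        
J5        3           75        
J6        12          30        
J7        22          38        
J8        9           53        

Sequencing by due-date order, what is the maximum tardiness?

10

EDD (increasing due date): J6 J2 J7 J8 J3 J1 J4 J5.
J6: 0→12, due 30, tardiness 0
J2: 12→14, due 35, tardiness 0
J7: 14→36, due 38, tardiness 0
J8: 36→45, due 53, tardiness 0
J3: 45→58, due 56, tardiness 2
J1: 58→76, due 73, tardiness 3
J4: 76→82, due 74, tardiness 8
J5: 82→85, due 75, tardiness 10
Maximum = 10.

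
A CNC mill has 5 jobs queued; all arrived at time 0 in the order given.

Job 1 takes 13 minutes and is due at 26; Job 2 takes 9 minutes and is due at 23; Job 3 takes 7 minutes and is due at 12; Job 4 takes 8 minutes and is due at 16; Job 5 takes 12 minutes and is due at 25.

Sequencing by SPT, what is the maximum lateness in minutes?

SPT (increasing processing time): Job 3 Job 4 Job 2 Job 5 Job 1.
Job 3: 0→7, due 12, lateness -5
Job 4: 7→15, due 16, lateness -1
Job 2: 15→24, due 23, lateness 1
Job 5: 24→36, due 25, lateness 11
Job 1: 36→49, due 26, lateness 23
Maximum = 23.

23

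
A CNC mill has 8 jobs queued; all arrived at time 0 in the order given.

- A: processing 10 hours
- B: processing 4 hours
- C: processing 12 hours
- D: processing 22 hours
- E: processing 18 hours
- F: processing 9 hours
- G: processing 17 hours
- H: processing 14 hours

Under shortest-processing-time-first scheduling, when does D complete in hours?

106

SPT (increasing processing time): B F A C H G E D.
B: 0→4
F: 4→13
A: 13→23
C: 23→35
H: 35→49
G: 49→66
E: 66→84
D: 84→106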